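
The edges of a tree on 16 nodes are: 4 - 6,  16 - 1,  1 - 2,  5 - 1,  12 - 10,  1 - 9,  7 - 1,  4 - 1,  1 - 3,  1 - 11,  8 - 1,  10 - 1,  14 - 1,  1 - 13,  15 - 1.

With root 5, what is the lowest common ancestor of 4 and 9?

1

4's ancestor chain is 4, 1, 5 and 9's is 9, 1, 5; they first meet at 1.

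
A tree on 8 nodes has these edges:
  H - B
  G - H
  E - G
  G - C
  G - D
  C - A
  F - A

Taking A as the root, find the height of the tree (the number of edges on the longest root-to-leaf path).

A deepest node is B, reached by A → C → G → H → B.
That path has 4 edges, so the height is 4.

4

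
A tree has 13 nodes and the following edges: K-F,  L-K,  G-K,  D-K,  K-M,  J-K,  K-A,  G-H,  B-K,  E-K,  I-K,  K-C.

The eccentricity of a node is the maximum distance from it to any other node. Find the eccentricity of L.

3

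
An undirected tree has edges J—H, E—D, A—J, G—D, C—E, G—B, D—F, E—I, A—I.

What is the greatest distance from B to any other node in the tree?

Distances from B peak at 7, attained at H.
B – G – D – E – I – A – J – H

7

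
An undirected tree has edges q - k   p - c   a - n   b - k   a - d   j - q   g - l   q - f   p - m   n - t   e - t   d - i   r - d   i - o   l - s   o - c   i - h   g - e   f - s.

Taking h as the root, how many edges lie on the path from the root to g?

Path from h to g: h → i → d → a → n → t → e → g, which has 7 edges.

7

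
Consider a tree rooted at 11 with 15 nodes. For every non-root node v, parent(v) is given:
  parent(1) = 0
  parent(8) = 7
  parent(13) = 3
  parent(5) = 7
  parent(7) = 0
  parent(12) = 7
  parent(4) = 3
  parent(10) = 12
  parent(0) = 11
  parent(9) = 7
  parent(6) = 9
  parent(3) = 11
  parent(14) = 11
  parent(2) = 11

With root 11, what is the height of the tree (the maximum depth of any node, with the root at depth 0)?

A deepest node is 10, reached by 11-0-7-12-10.
That path has 4 edges, so the height is 4.

4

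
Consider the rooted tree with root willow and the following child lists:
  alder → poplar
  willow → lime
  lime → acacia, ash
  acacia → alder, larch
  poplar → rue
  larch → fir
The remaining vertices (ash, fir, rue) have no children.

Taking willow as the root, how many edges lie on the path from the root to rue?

Path from willow to rue: willow → lime → acacia → alder → poplar → rue, which has 5 edges.

5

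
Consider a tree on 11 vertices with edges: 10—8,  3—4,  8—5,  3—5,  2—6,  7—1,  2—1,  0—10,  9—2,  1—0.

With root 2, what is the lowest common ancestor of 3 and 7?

Path 3→root: 3 5 8 10 0 1 2; path 7→root: 7 1 2.
First common node: 1.

1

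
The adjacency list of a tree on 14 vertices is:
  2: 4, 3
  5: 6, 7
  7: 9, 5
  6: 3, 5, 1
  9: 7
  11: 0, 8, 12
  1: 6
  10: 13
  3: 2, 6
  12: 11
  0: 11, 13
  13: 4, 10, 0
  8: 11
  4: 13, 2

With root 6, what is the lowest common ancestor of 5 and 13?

5's ancestor chain is 5, 6 and 13's is 13, 4, 2, 3, 6; they first meet at 6.

6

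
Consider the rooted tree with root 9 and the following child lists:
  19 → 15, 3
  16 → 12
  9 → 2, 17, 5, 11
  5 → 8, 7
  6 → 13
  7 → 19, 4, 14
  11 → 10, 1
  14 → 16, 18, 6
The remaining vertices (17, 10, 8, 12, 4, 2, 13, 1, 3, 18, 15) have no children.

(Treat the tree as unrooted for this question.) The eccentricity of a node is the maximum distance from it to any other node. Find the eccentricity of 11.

The node farthest from 11 is 13 (12 also at distance 6), via 11 – 9 – 5 – 7 – 14 – 6 – 13 — 6 edges.

6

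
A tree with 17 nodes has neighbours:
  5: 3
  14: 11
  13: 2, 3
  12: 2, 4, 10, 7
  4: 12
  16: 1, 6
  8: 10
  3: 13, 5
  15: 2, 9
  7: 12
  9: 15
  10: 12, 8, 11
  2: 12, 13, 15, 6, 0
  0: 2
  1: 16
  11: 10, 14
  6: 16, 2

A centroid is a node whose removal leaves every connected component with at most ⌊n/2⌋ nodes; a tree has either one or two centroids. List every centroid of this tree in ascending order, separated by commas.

2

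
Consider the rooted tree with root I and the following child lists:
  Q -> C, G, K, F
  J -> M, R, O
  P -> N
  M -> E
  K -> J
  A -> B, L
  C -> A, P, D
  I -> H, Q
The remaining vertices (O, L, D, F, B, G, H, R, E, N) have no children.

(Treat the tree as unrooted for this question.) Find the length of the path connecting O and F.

O – J – K – Q – F: 4 edges.

4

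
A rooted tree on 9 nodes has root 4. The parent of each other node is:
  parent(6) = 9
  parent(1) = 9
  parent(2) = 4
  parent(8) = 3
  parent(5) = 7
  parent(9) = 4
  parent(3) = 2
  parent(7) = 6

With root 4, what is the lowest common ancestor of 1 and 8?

Ancestors of 1 (toward the root): 1, 9, 4.
Ancestors of 8: 8, 3, 2, 4.
The deepest node appearing in both lists is 4.

4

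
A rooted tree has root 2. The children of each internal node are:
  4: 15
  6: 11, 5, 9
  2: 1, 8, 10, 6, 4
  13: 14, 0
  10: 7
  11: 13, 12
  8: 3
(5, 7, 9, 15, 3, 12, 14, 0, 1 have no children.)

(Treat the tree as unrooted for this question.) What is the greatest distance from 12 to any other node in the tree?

A farthest node from 12 is 7 (3, 15 also at distance 5).
The path 12 – 11 – 6 – 2 – 10 – 7 has 5 edges.

5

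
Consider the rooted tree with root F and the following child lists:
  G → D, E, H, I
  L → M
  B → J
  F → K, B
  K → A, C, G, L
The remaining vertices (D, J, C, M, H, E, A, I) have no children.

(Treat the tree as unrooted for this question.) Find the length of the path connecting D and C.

Walking from D: D–G–K–C. Length 3.

3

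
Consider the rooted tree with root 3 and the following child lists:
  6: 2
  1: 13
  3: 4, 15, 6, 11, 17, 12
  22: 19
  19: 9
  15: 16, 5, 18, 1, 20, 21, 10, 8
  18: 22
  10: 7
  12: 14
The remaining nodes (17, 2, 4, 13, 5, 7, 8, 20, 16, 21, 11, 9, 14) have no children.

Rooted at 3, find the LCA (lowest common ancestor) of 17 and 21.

Ancestors of 17 (toward the root): 17, 3.
Ancestors of 21: 21, 15, 3.
The deepest node appearing in both lists is 3.

3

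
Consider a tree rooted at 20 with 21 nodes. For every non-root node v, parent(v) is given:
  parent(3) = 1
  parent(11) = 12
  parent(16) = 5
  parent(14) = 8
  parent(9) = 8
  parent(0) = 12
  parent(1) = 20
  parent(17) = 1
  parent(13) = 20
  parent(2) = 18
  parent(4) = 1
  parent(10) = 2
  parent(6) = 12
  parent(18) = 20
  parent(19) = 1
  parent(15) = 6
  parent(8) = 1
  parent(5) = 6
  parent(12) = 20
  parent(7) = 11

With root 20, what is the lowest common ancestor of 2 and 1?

Ancestors of 2 (toward the root): 2, 18, 20.
Ancestors of 1: 1, 20.
The deepest node appearing in both lists is 20.

20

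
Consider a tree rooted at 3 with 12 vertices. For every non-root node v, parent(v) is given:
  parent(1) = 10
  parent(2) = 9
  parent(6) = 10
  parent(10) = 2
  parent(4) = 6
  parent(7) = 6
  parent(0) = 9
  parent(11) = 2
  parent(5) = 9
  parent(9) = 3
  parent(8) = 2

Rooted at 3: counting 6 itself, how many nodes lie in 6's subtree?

The subtree rooted at 6 contains: 6, 7, 4 — 3 nodes.

3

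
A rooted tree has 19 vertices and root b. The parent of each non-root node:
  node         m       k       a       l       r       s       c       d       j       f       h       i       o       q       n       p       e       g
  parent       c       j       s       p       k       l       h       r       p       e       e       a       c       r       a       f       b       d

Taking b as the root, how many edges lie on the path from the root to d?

Climbing from d to the root: d → r → k → j → p → f → e → b. That's 7 steps.

7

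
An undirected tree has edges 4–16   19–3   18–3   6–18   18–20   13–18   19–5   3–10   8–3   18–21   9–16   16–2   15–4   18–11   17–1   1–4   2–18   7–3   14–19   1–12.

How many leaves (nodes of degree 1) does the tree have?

14

The leaves are 5, 6, 7, 8, 9, 10, 11, 12, 13, 14, 15, 17, 20, 21.
That is 14 leaves.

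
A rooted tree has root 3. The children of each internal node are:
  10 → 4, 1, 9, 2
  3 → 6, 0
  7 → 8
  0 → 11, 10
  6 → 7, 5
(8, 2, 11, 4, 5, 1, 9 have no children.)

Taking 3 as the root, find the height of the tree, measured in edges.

3

The longest root-to-leaf path is 3 – 0 – 10 – 9 (3 edges).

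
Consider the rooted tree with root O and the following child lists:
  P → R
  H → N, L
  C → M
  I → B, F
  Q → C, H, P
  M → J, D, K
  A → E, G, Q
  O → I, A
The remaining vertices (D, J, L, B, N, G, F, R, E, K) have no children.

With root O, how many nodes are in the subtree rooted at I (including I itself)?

3

I's subtree: {I, B, F}, size 3.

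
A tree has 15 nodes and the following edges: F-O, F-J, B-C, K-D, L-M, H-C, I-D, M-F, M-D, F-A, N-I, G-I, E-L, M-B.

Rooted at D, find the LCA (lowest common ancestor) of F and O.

F's ancestor chain is F, M, D and O's is O, F, M, D; they first meet at F.

F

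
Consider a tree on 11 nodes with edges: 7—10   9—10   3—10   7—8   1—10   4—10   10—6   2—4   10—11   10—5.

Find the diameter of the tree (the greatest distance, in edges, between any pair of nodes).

BFS from 8 reaches 2 last, at distance 4; BFS from 2 confirms no node is farther.
Path: 8 - 7 - 10 - 4 - 2.

4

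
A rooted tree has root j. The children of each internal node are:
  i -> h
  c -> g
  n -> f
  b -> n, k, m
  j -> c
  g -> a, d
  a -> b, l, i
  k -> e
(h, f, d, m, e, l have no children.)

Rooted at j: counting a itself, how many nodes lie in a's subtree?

10

Descendants of a (including itself): a, b, l, i, k, n, m, h, e, f. That's 10.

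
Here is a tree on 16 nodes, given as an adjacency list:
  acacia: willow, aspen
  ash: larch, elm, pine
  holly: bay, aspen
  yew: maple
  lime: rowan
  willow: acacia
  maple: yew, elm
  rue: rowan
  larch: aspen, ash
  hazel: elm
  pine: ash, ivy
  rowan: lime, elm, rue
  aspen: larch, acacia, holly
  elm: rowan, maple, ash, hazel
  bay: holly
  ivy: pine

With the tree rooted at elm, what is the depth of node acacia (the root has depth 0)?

4

Path from elm to acacia: elm–ash–larch–aspen–acacia, which has 4 edges.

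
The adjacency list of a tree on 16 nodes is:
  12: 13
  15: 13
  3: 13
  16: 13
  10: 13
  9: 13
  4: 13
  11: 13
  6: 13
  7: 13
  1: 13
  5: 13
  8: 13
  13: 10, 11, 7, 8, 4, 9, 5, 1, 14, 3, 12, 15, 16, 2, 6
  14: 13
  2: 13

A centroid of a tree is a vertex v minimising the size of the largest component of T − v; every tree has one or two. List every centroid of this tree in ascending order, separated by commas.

13

Delete 13: the remaining components have sizes 1, 1, 1, 1, 1, 1, 1, 1, 1, 1, 1, 1, 1, 1, 1. Max 1 ≤ 8, so 13 is a centroid.
No neighbour of 13 does as well, so 13 is the unique centroid.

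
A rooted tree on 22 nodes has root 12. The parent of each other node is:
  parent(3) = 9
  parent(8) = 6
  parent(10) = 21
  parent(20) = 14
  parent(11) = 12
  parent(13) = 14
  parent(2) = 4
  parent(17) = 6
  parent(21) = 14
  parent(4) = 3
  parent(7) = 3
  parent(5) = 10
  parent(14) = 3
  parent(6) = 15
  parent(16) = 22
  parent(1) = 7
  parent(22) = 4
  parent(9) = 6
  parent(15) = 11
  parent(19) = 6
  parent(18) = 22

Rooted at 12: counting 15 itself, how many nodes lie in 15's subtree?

The subtree rooted at 15 contains: 15, 6, 9, 17, 19, 8, 3, 4, 14, 7, 22, 2, 20, 21, 13, 1, 18, 16, 10, 5 — 20 nodes.

20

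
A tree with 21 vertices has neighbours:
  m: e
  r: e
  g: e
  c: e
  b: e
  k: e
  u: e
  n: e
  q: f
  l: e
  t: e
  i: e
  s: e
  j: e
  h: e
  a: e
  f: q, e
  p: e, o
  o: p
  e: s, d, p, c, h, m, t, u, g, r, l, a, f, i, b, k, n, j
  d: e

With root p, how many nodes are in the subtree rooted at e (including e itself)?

19

e's subtree: {e, f, t, n, b, m, l, c, d, a, k, u, g, i, h, r, s, j, q}, size 19.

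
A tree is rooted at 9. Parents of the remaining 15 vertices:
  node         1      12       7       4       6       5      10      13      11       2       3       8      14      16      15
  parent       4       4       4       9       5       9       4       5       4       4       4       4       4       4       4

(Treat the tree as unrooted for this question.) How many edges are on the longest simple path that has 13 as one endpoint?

4

Distances from 13 peak at 4, attained at 11 (7, 1, 3, 14, 2, 8, 16, 10, 12, 15 also at distance 4).
13-5-9-4-11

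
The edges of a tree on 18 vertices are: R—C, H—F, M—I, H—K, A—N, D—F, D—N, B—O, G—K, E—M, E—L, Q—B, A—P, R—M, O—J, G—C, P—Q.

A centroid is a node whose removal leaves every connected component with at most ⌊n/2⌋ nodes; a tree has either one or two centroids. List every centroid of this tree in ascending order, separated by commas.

If H is removed the pieces have sizes 9, 8, all ≤ ⌊18/2⌋ = 9.
Its neighbour F also leaves a largest component of size 9, so both are centroids.

F, H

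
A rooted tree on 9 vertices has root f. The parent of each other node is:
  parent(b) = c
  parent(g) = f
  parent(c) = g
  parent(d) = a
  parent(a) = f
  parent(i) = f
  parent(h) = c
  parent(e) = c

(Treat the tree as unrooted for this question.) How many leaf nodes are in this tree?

Exactly 5 nodes have a single neighbour: b, d, e, h, i.

5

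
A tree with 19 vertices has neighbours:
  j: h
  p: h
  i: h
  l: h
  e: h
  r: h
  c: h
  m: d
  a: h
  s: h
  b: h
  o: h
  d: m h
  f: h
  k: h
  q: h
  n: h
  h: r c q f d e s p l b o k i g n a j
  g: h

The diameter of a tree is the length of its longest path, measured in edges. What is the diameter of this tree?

3

Starting from m, a farthest node is i at distance 3.
One longest path: m–d–h–i.
So the diameter is 3.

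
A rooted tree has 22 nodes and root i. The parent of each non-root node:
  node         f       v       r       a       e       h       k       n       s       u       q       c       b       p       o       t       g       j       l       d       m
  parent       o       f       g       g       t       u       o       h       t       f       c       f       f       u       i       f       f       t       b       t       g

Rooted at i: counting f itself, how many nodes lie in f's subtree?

19

The subtree rooted at f contains: f, v, t, u, g, c, b, e, d, s, j, h, p, a, m, r, q, l, n — 19 nodes.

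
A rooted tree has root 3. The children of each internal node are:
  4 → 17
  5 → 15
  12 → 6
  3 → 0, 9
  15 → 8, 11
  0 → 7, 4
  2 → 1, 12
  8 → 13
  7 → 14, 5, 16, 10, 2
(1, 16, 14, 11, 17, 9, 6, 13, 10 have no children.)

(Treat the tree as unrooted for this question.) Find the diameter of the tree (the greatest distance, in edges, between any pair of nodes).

7

Starting from 6, a farthest node is 13 at distance 7.
One longest path: 6–12–2–7–5–15–8–13.
So the diameter is 7.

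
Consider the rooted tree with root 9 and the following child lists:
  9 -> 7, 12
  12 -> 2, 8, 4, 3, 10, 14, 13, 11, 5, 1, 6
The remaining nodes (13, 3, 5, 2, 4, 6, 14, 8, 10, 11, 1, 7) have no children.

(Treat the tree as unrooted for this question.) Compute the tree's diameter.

3

BFS from 7 reaches 6 last, at distance 3; BFS from 6 confirms no node is farther.
Path: 7-9-12-6.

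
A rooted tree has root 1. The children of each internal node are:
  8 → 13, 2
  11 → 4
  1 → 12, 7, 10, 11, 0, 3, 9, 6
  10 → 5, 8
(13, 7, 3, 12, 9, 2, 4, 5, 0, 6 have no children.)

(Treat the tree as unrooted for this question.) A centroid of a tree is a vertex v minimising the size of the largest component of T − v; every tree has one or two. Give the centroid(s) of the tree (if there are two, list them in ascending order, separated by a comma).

Delete 1: the remaining components have sizes 5, 2, 1, 1, 1, 1, 1, 1. Max 5 ≤ 7, so 1 is a centroid.
Every other node leaves some component of size > 7, so the centroid is unique.

1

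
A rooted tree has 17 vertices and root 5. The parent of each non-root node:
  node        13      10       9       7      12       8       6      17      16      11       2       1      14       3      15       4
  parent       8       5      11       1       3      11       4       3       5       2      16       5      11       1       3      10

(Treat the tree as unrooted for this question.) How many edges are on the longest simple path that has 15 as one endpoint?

A farthest node from 15 is 13.
The path 15-3-1-5-16-2-11-8-13 has 8 edges.

8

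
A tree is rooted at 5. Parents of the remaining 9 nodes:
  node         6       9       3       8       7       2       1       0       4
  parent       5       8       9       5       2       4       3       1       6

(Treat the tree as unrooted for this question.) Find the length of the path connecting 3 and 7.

7

Walking from 3: 3 – 9 – 8 – 5 – 6 – 4 – 2 – 7. Length 7.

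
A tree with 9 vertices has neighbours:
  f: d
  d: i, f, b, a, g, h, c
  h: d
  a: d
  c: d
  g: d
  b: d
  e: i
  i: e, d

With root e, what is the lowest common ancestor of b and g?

d

b's ancestor chain is b, d, i, e and g's is g, d, i, e; they first meet at d.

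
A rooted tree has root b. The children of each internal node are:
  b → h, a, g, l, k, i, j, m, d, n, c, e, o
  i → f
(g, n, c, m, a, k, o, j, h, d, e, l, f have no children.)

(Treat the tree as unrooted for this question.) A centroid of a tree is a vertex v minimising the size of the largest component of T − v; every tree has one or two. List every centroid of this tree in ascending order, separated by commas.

b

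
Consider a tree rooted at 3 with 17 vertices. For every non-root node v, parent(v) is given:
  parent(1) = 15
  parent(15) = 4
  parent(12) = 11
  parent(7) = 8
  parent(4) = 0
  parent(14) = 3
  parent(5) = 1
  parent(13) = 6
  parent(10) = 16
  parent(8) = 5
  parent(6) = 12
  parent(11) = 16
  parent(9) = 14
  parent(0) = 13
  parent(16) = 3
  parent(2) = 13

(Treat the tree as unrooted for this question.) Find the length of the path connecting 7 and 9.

14

Walking from 7: 7–8–5–1–15–4–0–13–6–12–11–16–3–14–9. Length 14.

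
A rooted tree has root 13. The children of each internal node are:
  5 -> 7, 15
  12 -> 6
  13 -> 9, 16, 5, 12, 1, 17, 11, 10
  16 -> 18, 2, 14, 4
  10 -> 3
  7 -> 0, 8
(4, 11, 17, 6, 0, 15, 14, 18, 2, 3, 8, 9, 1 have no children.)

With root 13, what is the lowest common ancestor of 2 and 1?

13

2's ancestor chain is 2, 16, 13 and 1's is 1, 13; they first meet at 13.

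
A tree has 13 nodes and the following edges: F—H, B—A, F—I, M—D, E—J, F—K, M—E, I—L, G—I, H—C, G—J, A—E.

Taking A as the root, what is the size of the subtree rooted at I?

Descendants of I (including itself): I, F, L, H, K, C. That's 6.

6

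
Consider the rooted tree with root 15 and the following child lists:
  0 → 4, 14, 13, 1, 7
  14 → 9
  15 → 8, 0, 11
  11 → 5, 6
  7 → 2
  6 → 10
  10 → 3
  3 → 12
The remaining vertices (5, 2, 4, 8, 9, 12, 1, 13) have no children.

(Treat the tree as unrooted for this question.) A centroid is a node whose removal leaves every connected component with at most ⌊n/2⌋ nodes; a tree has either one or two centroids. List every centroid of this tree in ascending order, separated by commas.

Removing 15 splits the tree into components of sizes 8, 6, 1; the largest is 8 ≤ ⌊16/2⌋ = 8.
0 is adjacent to 15 and is also a centroid (the largest component after removing it is likewise 8).

0, 15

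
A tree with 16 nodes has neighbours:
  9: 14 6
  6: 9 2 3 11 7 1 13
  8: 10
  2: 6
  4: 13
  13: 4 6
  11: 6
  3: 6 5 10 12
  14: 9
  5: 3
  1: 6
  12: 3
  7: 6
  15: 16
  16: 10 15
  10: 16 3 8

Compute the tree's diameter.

6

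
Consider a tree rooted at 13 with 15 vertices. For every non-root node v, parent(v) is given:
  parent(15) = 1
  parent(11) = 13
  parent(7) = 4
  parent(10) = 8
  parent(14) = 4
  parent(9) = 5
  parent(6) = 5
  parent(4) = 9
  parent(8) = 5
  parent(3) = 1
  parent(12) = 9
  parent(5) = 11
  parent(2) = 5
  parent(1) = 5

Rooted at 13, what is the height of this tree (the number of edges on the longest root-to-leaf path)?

7 sits deepest: 13 → 11 → 5 → 9 → 4 → 7 — 5 edges from the root.

5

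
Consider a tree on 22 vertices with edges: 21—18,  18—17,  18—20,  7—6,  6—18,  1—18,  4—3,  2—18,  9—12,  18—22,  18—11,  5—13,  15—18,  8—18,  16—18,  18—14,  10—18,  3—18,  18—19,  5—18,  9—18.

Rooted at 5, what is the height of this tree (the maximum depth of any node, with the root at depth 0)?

3

7 sits deepest: 5 – 18 – 6 – 7 — 3 edges from the root.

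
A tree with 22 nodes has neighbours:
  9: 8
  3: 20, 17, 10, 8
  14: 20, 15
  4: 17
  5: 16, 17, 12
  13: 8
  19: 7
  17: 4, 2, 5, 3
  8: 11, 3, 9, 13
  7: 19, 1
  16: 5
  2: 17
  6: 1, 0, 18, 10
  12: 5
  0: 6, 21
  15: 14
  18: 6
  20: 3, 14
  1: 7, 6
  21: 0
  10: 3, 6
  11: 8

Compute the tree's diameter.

8

Starting from 19, a farthest node is 16 at distance 8.
One longest path: 19 - 7 - 1 - 6 - 10 - 3 - 17 - 5 - 16.
So the diameter is 8.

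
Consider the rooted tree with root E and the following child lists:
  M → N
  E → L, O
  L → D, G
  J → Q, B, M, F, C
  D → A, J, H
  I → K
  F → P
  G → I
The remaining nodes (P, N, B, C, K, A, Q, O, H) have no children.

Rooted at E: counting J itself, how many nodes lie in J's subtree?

J's subtree: {J, M, F, B, C, Q, N, P}, size 8.

8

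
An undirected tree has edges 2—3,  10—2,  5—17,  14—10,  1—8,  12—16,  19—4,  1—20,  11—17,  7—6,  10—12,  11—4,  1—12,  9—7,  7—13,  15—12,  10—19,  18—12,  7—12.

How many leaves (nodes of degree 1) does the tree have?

11

The leaves are 3, 5, 6, 8, 9, 13, 14, 15, 16, 18, 20.
That is 11 leaves.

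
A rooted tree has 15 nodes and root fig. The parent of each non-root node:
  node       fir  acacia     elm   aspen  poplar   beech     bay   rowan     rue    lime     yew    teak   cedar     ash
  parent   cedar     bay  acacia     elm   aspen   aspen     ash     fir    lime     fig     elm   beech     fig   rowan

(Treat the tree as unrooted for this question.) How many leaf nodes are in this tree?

The leaves are poplar, rue, teak, yew.
That is 4 leaves.

4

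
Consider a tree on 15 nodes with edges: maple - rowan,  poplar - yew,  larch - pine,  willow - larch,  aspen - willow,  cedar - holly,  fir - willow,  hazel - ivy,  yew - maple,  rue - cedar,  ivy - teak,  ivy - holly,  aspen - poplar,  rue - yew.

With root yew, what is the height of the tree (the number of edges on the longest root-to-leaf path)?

5

teak sits deepest: yew → rue → cedar → holly → ivy → teak — 5 edges from the root.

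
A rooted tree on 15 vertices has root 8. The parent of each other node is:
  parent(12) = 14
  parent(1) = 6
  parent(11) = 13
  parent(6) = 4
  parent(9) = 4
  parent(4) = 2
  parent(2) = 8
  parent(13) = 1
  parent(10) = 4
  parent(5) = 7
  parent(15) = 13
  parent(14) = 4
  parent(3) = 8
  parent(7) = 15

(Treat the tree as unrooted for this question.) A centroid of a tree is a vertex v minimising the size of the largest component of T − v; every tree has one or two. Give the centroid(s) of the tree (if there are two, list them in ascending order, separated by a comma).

4

Removing 4 splits the tree into components of sizes 7, 3, 2, 1, 1; the largest is 7 ≤ ⌊15/2⌋ = 7.
No neighbour of 4 does as well, so 4 is the unique centroid.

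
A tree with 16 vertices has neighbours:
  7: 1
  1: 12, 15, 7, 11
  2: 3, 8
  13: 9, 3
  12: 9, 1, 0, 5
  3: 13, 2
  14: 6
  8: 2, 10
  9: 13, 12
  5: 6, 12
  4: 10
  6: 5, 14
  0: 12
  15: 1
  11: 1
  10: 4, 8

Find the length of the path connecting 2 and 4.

Walking from 2: 2 - 8 - 10 - 4. Length 3.

3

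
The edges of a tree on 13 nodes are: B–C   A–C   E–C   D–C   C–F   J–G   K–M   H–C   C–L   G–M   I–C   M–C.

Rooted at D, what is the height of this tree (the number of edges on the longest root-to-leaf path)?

J sits deepest: D–C–M–G–J — 4 edges from the root.

4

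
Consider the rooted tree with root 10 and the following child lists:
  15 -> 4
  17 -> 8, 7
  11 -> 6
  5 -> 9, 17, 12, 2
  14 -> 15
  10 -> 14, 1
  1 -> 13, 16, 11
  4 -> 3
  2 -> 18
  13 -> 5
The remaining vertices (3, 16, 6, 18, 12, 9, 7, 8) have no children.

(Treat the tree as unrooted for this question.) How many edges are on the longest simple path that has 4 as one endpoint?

8

A farthest node from 4 is 8 (7, 18 also at distance 8).
The path 4-15-14-10-1-13-5-17-8 has 8 edges.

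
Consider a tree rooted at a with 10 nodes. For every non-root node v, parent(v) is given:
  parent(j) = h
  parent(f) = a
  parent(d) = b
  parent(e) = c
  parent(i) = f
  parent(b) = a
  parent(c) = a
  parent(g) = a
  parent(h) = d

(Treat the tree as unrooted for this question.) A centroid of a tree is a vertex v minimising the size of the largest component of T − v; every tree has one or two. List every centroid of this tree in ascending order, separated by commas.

a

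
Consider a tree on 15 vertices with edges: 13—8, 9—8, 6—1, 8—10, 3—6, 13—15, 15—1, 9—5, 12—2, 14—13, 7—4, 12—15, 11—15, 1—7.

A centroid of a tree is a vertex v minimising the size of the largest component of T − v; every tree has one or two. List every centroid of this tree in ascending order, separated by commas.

15

Removing 15 splits the tree into components of sizes 6, 5, 2, 1; the largest is 6 ≤ ⌊15/2⌋ = 7.
Every other node leaves some component of size > 7, so the centroid is unique.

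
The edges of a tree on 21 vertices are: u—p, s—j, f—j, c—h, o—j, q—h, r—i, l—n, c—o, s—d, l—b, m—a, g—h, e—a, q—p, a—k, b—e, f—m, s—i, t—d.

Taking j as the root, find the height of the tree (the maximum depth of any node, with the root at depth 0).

The longest root-to-leaf path is j – f – m – a – e – b – l – n (7 edges).

7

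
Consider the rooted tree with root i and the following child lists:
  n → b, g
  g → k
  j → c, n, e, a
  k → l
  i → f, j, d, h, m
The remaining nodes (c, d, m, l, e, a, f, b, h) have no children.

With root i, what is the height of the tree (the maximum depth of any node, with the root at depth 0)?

5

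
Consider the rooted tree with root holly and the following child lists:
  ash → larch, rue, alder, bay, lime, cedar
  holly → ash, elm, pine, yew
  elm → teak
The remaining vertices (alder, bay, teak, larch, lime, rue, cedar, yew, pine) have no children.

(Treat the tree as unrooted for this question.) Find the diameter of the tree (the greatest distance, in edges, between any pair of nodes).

4

Starting from larch, a farthest node is teak at distance 4.
One longest path: larch - ash - holly - elm - teak.
So the diameter is 4.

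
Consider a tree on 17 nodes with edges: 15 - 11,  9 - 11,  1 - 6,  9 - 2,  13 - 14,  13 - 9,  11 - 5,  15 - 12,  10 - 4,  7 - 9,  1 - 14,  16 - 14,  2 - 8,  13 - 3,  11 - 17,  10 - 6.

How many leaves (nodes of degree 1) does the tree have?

8

The leaves are 3, 4, 5, 7, 8, 12, 16, 17.
That is 8 leaves.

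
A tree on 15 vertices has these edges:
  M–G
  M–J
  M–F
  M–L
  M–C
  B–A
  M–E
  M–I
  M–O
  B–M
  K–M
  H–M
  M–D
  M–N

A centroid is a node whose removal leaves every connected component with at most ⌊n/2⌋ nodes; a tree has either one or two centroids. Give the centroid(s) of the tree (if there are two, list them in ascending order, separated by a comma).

Removing M splits the tree into components of sizes 2, 1, 1, 1, 1, 1, 1, 1, 1, 1, 1, 1, 1; the largest is 2 ≤ ⌊15/2⌋ = 7.
No neighbour of M does as well, so M is the unique centroid.

M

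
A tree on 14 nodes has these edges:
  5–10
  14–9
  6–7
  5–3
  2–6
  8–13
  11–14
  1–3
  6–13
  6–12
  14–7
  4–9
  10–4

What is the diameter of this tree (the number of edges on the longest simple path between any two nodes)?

10

A longest path is 1 – 3 – 5 – 10 – 4 – 9 – 14 – 7 – 6 – 13 – 8, with 10 edges.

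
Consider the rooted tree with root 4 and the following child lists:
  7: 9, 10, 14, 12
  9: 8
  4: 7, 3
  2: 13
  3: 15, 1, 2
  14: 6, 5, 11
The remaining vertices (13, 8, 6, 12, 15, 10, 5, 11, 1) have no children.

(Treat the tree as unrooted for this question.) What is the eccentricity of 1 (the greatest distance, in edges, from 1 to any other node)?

A farthest node from 1 is 6 (5, 8, 11 also at distance 5).
The path 1-3-4-7-14-6 has 5 edges.

5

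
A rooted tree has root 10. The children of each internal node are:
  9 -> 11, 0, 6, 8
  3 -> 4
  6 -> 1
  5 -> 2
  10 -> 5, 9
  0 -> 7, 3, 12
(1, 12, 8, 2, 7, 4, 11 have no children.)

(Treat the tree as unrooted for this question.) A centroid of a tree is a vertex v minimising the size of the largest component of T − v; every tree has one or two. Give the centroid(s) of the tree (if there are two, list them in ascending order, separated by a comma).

Removing 9 splits the tree into components of sizes 5, 3, 2, 1, 1; the largest is 5 ≤ ⌊13/2⌋ = 6.
No neighbour of 9 does as well, so 9 is the unique centroid.

9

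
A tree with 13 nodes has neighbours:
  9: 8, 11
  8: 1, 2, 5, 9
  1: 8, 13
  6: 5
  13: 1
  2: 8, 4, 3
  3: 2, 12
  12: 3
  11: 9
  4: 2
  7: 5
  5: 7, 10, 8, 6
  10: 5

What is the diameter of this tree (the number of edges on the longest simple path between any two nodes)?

BFS from 11 reaches 12 last, at distance 5; BFS from 12 confirms no node is farther.
Path: 11 - 9 - 8 - 2 - 3 - 12.

5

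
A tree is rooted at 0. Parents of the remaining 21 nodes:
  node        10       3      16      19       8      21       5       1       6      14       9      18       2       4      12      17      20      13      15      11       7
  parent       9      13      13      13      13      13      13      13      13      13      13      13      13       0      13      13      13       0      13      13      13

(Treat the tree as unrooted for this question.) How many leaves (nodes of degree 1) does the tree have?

Degree-1 nodes: 1, 2, 3, 4, 5, 6, 7, 8, 10, 11, 12, 14, 15, 16, 17, 18, 19, 20, 21 — 19 of them.

19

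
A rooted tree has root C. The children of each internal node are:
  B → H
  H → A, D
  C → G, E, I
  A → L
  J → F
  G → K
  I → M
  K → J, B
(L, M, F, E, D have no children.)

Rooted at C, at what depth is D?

5

Path from C to D: C–G–K–B–H–D, which has 5 edges.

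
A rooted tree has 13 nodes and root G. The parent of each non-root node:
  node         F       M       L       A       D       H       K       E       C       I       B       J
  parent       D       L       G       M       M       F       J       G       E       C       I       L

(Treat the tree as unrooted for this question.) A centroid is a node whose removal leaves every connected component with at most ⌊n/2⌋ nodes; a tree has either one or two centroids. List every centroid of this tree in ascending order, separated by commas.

L

Delete L: the remaining components have sizes 5, 5, 2. Max 5 ≤ 6, so L is a centroid.
Every other node leaves some component of size > 6, so the centroid is unique.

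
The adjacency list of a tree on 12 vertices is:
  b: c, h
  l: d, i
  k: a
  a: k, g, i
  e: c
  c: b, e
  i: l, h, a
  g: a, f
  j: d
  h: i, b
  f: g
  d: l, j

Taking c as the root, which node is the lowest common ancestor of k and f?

Ancestors of k (toward the root): k, a, i, h, b, c.
Ancestors of f: f, g, a, i, h, b, c.
The deepest node appearing in both lists is a.

a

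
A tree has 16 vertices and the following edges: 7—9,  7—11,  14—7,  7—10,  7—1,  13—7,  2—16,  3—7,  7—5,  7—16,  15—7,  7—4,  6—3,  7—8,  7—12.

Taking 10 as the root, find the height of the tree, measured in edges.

3

The longest root-to-leaf path is 10-7-16-2 (3 edges).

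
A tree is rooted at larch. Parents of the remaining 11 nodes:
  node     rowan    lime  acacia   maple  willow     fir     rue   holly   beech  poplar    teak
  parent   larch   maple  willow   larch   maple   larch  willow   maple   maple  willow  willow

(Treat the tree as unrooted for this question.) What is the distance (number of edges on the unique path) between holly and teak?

3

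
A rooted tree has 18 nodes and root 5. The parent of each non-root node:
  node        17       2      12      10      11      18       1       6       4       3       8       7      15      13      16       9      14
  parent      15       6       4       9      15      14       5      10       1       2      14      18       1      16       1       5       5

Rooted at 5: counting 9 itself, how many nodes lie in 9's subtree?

The subtree rooted at 9 contains: 9, 10, 6, 2, 3 — 5 nodes.

5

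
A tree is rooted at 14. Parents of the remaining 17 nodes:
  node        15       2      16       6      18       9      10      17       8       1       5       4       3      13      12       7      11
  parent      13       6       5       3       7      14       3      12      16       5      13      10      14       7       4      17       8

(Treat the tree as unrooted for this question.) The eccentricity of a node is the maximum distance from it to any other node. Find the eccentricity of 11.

Distances from 11 peak at 12, attained at 9 (2 also at distance 12).
11-8-16-5-13-7-17-12-4-10-3-14-9

12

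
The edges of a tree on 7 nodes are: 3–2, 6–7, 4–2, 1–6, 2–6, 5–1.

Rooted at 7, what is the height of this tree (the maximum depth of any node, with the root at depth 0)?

A deepest node is 5, reached by 7 → 6 → 1 → 5.
That path has 3 edges, so the height is 3.

3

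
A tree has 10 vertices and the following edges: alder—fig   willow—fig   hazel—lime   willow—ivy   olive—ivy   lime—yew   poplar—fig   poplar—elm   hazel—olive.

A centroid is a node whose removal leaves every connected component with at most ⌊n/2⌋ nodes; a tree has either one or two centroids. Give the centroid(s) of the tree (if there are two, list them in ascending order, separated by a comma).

ivy, willow

Delete willow: the remaining components have sizes 5, 4. Max 5 ≤ 5, so willow is a centroid.
Its neighbour ivy also leaves a largest component of size 5, so both are centroids.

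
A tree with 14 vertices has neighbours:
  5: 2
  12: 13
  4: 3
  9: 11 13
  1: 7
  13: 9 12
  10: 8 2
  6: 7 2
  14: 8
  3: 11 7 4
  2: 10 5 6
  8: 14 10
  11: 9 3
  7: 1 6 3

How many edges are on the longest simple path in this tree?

Starting from 14, a farthest node is 12 at distance 10.
One longest path: 14 - 8 - 10 - 2 - 6 - 7 - 3 - 11 - 9 - 13 - 12.
So the diameter is 10.

10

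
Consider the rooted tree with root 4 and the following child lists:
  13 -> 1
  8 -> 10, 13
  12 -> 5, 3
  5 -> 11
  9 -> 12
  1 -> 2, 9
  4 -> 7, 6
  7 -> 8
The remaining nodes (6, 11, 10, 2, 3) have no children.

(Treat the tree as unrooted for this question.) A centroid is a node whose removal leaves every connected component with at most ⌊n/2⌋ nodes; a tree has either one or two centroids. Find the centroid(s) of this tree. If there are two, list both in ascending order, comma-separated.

1

Removing 1 splits the tree into components of sizes 6, 5, 1; the largest is 6 ≤ ⌊13/2⌋ = 6.
No neighbour of 1 does as well, so 1 is the unique centroid.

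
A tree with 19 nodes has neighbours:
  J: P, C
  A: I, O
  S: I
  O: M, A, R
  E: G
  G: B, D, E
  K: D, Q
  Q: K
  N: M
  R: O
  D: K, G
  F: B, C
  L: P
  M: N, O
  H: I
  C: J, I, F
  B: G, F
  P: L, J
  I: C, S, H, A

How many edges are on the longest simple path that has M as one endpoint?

A farthest node from M is Q.
The path M – O – A – I – C – F – B – G – D – K – Q has 10 edges.

10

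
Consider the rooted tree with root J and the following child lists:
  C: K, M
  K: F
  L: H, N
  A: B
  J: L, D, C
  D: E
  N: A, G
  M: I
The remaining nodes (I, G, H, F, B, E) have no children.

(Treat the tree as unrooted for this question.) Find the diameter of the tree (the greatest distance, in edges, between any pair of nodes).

Starting from B, a farthest node is F at distance 7.
One longest path: B-A-N-L-J-C-K-F.
So the diameter is 7.

7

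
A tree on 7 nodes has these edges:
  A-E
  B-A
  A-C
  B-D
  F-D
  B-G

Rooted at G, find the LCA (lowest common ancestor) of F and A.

B

Path F→root: F D B G; path A→root: A B G.
First common node: B.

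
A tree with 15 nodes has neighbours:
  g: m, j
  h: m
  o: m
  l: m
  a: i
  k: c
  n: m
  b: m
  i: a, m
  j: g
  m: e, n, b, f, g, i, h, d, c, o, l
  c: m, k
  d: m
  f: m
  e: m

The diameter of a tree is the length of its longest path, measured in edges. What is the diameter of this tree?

4

BFS from k reaches j last, at distance 4; BFS from j confirms no node is farther.
Path: k-c-m-g-j.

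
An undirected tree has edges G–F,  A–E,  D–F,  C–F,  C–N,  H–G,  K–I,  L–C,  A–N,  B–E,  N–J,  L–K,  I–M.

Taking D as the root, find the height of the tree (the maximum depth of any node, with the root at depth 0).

6

A deepest node is M, reached by D – F – C – L – K – I – M.
That path has 6 edges, so the height is 6.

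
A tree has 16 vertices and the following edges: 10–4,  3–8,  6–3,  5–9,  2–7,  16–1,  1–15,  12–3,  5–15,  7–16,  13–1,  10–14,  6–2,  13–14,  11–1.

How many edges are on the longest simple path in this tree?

10

BFS from 4 reaches 8 last, at distance 10; BFS from 8 confirms no node is farther.
Path: 4 - 10 - 14 - 13 - 1 - 16 - 7 - 2 - 6 - 3 - 8.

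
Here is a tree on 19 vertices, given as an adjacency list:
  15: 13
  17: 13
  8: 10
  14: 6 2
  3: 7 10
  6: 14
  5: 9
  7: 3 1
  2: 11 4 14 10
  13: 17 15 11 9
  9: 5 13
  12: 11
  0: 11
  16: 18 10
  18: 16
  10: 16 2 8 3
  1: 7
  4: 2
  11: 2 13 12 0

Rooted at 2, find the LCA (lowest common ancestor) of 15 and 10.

2

Path 15→root: 15 13 11 2; path 10→root: 10 2.
First common node: 2.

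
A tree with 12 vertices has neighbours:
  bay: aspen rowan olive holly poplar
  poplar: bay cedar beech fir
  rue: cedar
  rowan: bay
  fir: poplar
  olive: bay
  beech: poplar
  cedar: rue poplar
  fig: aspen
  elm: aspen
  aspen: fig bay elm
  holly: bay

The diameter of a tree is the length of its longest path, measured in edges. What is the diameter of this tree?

A longest path is rue – cedar – poplar – bay – aspen – fig, with 5 edges.

5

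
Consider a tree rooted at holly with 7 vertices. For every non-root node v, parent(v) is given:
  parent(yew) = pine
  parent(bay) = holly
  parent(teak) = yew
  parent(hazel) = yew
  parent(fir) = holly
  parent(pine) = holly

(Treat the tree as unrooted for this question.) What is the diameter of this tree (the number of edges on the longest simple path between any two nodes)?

4

BFS from bay reaches hazel last, at distance 4; BFS from hazel confirms no node is farther.
Path: bay-holly-pine-yew-hazel.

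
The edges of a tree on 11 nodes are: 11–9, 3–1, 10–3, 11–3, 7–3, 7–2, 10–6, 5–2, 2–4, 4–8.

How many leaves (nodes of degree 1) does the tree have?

The leaves are 1, 5, 6, 8, 9.
That is 5 leaves.

5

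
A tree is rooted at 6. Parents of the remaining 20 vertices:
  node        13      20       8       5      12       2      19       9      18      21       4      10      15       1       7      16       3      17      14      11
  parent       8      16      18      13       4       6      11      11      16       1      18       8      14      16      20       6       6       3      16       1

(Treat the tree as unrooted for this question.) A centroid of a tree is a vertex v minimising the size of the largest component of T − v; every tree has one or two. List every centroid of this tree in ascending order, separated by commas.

If 16 is removed the pieces have sizes 7, 5, 4, 2, 2, all ≤ ⌊21/2⌋ = 10.
Every other node leaves some component of size > 10, so the centroid is unique.

16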